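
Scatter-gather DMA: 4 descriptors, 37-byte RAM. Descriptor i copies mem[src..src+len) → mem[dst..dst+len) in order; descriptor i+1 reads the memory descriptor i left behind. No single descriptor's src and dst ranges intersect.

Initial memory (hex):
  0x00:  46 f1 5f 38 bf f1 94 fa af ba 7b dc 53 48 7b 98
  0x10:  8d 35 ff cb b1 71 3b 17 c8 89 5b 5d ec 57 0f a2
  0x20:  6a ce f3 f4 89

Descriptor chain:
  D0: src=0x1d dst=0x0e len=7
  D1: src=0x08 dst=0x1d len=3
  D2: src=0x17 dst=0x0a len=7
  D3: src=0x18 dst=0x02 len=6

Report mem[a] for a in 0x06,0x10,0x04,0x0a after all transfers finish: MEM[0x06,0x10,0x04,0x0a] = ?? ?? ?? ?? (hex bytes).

MEM[0x06,0x10,0x04,0x0a] = ec af 5b 17

  after D0: wrote 7B at 0x0e = 570fa26acef3f4
  after D1: wrote 3B at 0x1d = afba7b
  after D2: wrote 7B at 0x0a = 17c8895b5decaf
  after D3: wrote 6B at 0x02 = c8895b5decaf
query mem[0x06]=0xec, mem[0x10]=0xaf, mem[0x04]=0x5b, mem[0x0a]=0x17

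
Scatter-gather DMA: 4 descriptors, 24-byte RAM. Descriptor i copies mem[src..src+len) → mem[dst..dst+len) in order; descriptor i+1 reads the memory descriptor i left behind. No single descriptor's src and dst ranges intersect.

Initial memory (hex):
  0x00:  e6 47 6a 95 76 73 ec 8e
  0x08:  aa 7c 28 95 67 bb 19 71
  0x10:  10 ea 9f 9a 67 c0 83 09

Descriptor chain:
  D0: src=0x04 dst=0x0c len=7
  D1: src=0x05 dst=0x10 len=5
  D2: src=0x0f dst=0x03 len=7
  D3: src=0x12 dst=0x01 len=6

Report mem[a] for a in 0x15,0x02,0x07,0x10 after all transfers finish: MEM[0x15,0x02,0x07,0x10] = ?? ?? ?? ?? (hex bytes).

MEM[0x15,0x02,0x07,0x10] = c0 aa aa 73

  after D0: wrote 7B at 0x0c = 7673ec8eaa7c28
  after D1: wrote 5B at 0x10 = 73ec8eaa7c
  after D2: wrote 7B at 0x03 = 8e73ec8eaa7cc0
  after D3: wrote 6B at 0x01 = 8eaa7cc08309
query mem[0x15]=0xc0, mem[0x02]=0xaa, mem[0x07]=0xaa, mem[0x10]=0x73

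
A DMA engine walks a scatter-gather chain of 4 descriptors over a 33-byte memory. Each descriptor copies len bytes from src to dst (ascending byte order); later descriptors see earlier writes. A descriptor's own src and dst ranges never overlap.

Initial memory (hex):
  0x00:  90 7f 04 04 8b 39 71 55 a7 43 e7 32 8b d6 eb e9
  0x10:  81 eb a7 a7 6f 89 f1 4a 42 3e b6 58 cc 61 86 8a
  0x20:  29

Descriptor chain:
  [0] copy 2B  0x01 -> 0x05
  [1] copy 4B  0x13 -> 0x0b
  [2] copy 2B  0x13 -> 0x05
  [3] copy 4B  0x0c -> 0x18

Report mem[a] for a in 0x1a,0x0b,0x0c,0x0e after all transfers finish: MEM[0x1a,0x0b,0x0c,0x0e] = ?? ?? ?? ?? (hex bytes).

D0: mem[0x05..0x06] <- [7f 04]
D1: mem[0x0b..0x0e] <- [a7 6f 89 f1]
D2: mem[0x05..0x06] <- [a7 6f]
D3: mem[0x18..0x1b] <- [6f 89 f1 e9]
query mem[0x1a]=0xf1, mem[0x0b]=0xa7, mem[0x0c]=0x6f, mem[0x0e]=0xf1

MEM[0x1a,0x0b,0x0c,0x0e] = f1 a7 6f f1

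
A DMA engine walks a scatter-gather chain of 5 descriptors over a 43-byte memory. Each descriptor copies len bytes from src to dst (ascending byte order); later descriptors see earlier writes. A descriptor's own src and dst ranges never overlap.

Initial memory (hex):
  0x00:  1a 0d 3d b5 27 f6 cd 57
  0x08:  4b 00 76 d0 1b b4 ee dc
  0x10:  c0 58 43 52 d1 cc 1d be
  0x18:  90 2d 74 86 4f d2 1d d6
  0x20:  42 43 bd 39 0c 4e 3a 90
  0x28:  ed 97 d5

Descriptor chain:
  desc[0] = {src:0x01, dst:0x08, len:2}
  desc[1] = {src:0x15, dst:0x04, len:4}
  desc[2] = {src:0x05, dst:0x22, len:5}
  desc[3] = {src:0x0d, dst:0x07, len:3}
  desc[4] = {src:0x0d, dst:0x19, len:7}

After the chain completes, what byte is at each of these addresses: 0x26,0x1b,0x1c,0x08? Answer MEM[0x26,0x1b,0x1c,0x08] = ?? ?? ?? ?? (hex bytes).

  after D0: wrote 2B at 0x08 = 0d3d
  after D1: wrote 4B at 0x04 = cc1dbe90
  after D2: wrote 5B at 0x22 = 1dbe900d3d
  after D3: wrote 3B at 0x07 = b4eedc
  after D4: wrote 7B at 0x19 = b4eedcc0584352
query mem[0x26]=0x3d, mem[0x1b]=0xdc, mem[0x1c]=0xc0, mem[0x08]=0xee

MEM[0x26,0x1b,0x1c,0x08] = 3d dc c0 ee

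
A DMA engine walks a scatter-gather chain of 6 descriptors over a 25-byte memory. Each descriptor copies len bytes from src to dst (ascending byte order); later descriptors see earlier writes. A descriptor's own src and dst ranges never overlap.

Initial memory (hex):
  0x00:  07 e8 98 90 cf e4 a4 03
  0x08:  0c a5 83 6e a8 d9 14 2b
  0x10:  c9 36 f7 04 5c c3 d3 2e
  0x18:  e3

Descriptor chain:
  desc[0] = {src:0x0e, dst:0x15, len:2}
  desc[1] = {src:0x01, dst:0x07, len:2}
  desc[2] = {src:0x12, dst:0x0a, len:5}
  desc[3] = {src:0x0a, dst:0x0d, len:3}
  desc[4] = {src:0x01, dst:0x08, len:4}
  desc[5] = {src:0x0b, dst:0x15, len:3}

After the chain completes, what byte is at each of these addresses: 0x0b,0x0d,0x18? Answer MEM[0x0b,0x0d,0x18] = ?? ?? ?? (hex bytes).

  after D0: wrote 2B at 0x15 = 142b
  after D1: wrote 2B at 0x07 = e898
  after D2: wrote 5B at 0x0a = f7045c142b
  after D3: wrote 3B at 0x0d = f7045c
  after D4: wrote 4B at 0x08 = e89890cf
  after D5: wrote 3B at 0x15 = cf5cf7
query mem[0x0b]=0xcf, mem[0x0d]=0xf7, mem[0x18]=0xe3

MEM[0x0b,0x0d,0x18] = cf f7 e3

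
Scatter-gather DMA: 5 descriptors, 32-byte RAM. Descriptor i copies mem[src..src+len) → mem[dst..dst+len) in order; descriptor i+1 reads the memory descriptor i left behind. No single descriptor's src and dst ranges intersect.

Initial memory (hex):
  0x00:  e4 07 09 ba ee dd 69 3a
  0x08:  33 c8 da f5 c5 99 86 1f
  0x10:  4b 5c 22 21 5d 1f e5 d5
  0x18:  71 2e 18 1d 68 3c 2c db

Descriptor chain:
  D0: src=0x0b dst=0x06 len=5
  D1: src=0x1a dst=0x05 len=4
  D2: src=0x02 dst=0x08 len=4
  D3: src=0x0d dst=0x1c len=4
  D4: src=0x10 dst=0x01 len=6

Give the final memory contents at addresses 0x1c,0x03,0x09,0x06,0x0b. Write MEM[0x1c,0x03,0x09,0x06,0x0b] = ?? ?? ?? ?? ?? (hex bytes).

[0] 0x0b->0x06 len=5 : f5 c5 99 86 1f
[1] 0x1a->0x05 len=4 : 18 1d 68 3c
[2] 0x02->0x08 len=4 : 09 ba ee 18
[3] 0x0d->0x1c len=4 : 99 86 1f 4b
[4] 0x10->0x01 len=6 : 4b 5c 22 21 5d 1f
query mem[0x1c]=0x99, mem[0x03]=0x22, mem[0x09]=0xba, mem[0x06]=0x1f, mem[0x0b]=0x18

MEM[0x1c,0x03,0x09,0x06,0x0b] = 99 22 ba 1f 18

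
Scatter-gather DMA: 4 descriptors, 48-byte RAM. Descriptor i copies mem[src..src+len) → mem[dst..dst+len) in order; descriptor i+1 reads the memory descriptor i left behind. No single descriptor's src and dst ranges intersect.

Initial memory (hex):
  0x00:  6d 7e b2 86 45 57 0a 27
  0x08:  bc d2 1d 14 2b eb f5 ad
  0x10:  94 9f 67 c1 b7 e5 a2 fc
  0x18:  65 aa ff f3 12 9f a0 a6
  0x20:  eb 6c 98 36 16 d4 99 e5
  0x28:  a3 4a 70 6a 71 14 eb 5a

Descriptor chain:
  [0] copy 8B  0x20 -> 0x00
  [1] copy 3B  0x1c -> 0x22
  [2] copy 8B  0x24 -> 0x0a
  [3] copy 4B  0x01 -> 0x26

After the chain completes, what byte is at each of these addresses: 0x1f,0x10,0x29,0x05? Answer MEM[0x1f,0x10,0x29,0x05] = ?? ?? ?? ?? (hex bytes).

MEM[0x1f,0x10,0x29,0x05] = a6 70 16 d4

#0 dst[0x00+8] := {0xeb,0x6c,0x98,0x36,0x16,0xd4,0x99,0xe5}
#1 dst[0x22+3] := {0x12,0x9f,0xa0}
#2 dst[0x0a+8] := {0xa0,0xd4,0x99,0xe5,0xa3,0x4a,0x70,0x6a}
#3 dst[0x26+4] := {0x6c,0x98,0x36,0x16}
query mem[0x1f]=0xa6, mem[0x10]=0x70, mem[0x29]=0x16, mem[0x05]=0xd4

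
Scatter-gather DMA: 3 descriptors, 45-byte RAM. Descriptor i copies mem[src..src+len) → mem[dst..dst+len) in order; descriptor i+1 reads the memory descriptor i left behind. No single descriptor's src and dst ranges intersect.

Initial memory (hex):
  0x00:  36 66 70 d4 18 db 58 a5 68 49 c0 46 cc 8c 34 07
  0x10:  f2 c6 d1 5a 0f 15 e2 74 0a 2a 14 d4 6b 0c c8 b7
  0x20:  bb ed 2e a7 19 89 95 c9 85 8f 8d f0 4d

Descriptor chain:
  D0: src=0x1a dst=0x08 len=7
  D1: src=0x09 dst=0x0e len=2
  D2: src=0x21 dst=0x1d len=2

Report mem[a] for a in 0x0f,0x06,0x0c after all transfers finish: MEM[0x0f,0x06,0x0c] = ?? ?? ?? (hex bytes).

MEM[0x0f,0x06,0x0c] = 6b 58 c8

[0] 0x1a->0x08 len=7 : 14 d4 6b 0c c8 b7 bb
[1] 0x09->0x0e len=2 : d4 6b
[2] 0x21->0x1d len=2 : ed 2e
query mem[0x0f]=0x6b, mem[0x06]=0x58, mem[0x0c]=0xc8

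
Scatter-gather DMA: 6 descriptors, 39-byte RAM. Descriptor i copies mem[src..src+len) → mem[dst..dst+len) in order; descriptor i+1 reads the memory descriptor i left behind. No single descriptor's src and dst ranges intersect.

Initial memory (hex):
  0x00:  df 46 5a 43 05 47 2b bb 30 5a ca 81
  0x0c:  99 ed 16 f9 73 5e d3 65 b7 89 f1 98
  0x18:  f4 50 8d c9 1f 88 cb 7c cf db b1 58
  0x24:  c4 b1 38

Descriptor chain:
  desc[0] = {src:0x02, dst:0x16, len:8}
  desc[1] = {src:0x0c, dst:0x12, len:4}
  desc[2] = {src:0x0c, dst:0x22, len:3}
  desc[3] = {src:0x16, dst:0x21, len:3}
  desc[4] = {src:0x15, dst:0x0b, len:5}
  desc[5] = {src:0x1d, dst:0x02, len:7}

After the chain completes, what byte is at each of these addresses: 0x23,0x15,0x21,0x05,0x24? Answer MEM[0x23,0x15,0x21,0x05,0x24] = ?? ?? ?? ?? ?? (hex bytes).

MEM[0x23,0x15,0x21,0x05,0x24] = 05 f9 5a cf 16

[0] 0x02->0x16 len=8 : 5a 43 05 47 2b bb 30 5a
[1] 0x0c->0x12 len=4 : 99 ed 16 f9
[2] 0x0c->0x22 len=3 : 99 ed 16
[3] 0x16->0x21 len=3 : 5a 43 05
[4] 0x15->0x0b len=5 : f9 5a 43 05 47
[5] 0x1d->0x02 len=7 : 5a cb 7c cf 5a 43 05
query mem[0x23]=0x05, mem[0x15]=0xf9, mem[0x21]=0x5a, mem[0x05]=0xcf, mem[0x24]=0x16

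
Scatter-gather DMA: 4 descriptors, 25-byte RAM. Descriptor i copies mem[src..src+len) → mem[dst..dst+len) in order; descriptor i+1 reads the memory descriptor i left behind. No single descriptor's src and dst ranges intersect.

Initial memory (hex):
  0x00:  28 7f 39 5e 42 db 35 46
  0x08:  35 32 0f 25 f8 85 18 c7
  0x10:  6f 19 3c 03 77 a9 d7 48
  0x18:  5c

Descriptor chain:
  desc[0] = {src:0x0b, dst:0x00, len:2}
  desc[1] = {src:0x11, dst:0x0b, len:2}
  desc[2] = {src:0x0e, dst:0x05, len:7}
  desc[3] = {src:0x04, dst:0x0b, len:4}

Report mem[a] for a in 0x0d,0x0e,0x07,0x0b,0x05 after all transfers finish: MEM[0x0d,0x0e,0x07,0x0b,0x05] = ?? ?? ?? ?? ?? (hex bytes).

  after D0: wrote 2B at 0x00 = 25f8
  after D1: wrote 2B at 0x0b = 193c
  after D2: wrote 7B at 0x05 = 18c76f193c0377
  after D3: wrote 4B at 0x0b = 4218c76f
query mem[0x0d]=0xc7, mem[0x0e]=0x6f, mem[0x07]=0x6f, mem[0x0b]=0x42, mem[0x05]=0x18

MEM[0x0d,0x0e,0x07,0x0b,0x05] = c7 6f 6f 42 18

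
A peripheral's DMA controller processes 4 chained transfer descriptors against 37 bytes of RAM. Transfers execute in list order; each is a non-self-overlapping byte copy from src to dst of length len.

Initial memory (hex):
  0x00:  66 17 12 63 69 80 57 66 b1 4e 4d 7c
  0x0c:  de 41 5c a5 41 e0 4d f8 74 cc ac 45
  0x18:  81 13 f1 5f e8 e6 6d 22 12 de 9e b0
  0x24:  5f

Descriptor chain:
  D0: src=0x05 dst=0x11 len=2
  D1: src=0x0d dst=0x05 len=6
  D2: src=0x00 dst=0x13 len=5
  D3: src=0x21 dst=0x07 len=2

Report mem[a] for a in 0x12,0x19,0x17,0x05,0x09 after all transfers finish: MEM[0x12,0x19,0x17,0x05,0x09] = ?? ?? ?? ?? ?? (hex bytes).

MEM[0x12,0x19,0x17,0x05,0x09] = 57 13 69 41 80

D0: mem[0x11..0x12] <- [80 57]
D1: mem[0x05..0x0a] <- [41 5c a5 41 80 57]
D2: mem[0x13..0x17] <- [66 17 12 63 69]
D3: mem[0x07..0x08] <- [de 9e]
query mem[0x12]=0x57, mem[0x19]=0x13, mem[0x17]=0x69, mem[0x05]=0x41, mem[0x09]=0x80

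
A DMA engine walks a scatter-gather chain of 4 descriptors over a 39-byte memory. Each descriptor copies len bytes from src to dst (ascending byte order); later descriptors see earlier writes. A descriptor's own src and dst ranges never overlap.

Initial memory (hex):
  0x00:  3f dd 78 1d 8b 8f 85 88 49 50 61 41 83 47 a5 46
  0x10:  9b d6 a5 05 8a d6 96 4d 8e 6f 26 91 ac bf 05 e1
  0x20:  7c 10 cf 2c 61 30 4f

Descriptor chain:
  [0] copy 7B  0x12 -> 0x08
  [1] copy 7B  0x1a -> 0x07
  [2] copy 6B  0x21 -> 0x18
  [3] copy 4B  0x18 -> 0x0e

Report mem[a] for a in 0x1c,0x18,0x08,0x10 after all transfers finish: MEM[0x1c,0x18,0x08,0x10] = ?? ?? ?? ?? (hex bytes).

[0] 0x12->0x08 len=7 : a5 05 8a d6 96 4d 8e
[1] 0x1a->0x07 len=7 : 26 91 ac bf 05 e1 7c
[2] 0x21->0x18 len=6 : 10 cf 2c 61 30 4f
[3] 0x18->0x0e len=4 : 10 cf 2c 61
query mem[0x1c]=0x30, mem[0x18]=0x10, mem[0x08]=0x91, mem[0x10]=0x2c

MEM[0x1c,0x18,0x08,0x10] = 30 10 91 2c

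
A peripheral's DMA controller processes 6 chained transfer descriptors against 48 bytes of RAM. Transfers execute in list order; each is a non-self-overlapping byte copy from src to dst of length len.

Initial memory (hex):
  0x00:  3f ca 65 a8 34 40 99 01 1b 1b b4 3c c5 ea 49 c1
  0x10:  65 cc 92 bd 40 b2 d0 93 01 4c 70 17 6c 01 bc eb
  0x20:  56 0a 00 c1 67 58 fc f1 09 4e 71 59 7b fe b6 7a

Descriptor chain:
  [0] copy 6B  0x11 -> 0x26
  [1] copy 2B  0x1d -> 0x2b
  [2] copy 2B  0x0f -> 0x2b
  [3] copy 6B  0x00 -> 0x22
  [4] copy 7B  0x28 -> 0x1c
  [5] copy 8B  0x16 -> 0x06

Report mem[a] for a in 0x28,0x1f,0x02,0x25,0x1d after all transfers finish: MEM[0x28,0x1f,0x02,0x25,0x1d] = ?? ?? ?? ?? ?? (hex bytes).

MEM[0x28,0x1f,0x02,0x25,0x1d] = bd c1 65 a8 40

#0 dst[0x26+6] := {0xcc,0x92,0xbd,0x40,0xb2,0xd0}
#1 dst[0x2b+2] := {0x01,0xbc}
#2 dst[0x2b+2] := {0xc1,0x65}
#3 dst[0x22+6] := {0x3f,0xca,0x65,0xa8,0x34,0x40}
#4 dst[0x1c+7] := {0xbd,0x40,0xb2,0xc1,0x65,0xfe,0xb6}
#5 dst[0x06+8] := {0xd0,0x93,0x01,0x4c,0x70,0x17,0xbd,0x40}
query mem[0x28]=0xbd, mem[0x1f]=0xc1, mem[0x02]=0x65, mem[0x25]=0xa8, mem[0x1d]=0x40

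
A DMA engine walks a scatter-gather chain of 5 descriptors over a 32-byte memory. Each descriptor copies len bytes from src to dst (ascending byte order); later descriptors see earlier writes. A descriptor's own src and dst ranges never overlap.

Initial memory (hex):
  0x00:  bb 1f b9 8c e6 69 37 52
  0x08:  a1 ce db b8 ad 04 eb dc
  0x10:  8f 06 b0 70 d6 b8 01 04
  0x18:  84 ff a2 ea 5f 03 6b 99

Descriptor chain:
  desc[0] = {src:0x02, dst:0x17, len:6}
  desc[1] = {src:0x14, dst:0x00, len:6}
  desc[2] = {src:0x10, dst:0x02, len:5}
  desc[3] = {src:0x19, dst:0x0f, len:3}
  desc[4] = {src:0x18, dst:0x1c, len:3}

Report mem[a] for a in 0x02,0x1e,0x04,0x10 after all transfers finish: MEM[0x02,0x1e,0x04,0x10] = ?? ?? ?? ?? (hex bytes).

MEM[0x02,0x1e,0x04,0x10] = 8f 69 b0 69

D0: mem[0x17..0x1c] <- [b9 8c e6 69 37 52]
D1: mem[0x00..0x05] <- [d6 b8 01 b9 8c e6]
D2: mem[0x02..0x06] <- [8f 06 b0 70 d6]
D3: mem[0x0f..0x11] <- [e6 69 37]
D4: mem[0x1c..0x1e] <- [8c e6 69]
query mem[0x02]=0x8f, mem[0x1e]=0x69, mem[0x04]=0xb0, mem[0x10]=0x69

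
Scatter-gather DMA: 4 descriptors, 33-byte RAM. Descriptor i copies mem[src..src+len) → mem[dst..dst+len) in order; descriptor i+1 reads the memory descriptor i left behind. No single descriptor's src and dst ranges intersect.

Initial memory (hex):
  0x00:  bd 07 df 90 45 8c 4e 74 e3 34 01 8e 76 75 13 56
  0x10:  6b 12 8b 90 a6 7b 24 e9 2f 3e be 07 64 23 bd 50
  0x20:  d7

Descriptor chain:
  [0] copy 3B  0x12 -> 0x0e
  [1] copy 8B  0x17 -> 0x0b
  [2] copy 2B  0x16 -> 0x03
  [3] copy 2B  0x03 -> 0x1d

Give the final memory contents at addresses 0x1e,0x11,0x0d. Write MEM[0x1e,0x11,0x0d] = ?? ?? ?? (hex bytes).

MEM[0x1e,0x11,0x0d] = e9 23 3e

D0: mem[0x0e..0x10] <- [8b 90 a6]
D1: mem[0x0b..0x12] <- [e9 2f 3e be 07 64 23 bd]
D2: mem[0x03..0x04] <- [24 e9]
D3: mem[0x1d..0x1e] <- [24 e9]
query mem[0x1e]=0xe9, mem[0x11]=0x23, mem[0x0d]=0x3e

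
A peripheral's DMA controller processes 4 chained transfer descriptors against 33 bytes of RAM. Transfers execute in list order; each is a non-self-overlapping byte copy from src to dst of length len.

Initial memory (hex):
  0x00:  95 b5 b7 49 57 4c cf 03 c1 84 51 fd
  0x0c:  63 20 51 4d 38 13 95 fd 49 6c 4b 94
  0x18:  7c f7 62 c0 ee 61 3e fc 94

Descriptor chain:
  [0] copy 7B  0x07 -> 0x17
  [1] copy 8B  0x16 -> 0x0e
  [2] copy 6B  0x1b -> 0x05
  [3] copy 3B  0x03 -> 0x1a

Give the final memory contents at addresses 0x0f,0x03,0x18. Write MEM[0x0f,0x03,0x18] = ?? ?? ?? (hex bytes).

  after D0: wrote 7B at 0x17 = 03c18451fd6320
  after D1: wrote 8B at 0x0e = 4b03c18451fd6320
  after D2: wrote 6B at 0x05 = fd63203efc94
  after D3: wrote 3B at 0x1a = 4957fd
query mem[0x0f]=0x03, mem[0x03]=0x49, mem[0x18]=0xc1

MEM[0x0f,0x03,0x18] = 03 49 c1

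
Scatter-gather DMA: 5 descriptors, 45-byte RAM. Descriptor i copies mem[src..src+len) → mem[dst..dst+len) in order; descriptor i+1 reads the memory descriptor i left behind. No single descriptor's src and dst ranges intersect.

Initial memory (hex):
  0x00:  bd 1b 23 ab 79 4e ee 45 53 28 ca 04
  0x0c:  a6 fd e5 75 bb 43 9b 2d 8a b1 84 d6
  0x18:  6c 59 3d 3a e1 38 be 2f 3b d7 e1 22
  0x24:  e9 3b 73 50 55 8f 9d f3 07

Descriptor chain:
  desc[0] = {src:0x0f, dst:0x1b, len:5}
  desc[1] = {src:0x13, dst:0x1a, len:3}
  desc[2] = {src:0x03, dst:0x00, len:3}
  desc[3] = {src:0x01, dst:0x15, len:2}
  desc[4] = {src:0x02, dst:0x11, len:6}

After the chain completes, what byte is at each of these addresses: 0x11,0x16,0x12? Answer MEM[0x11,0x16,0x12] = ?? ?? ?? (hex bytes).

#0 dst[0x1b+5] := {0x75,0xbb,0x43,0x9b,0x2d}
#1 dst[0x1a+3] := {0x2d,0x8a,0xb1}
#2 dst[0x00+3] := {0xab,0x79,0x4e}
#3 dst[0x15+2] := {0x79,0x4e}
#4 dst[0x11+6] := {0x4e,0xab,0x79,0x4e,0xee,0x45}
query mem[0x11]=0x4e, mem[0x16]=0x45, mem[0x12]=0xab

MEM[0x11,0x16,0x12] = 4e 45 ab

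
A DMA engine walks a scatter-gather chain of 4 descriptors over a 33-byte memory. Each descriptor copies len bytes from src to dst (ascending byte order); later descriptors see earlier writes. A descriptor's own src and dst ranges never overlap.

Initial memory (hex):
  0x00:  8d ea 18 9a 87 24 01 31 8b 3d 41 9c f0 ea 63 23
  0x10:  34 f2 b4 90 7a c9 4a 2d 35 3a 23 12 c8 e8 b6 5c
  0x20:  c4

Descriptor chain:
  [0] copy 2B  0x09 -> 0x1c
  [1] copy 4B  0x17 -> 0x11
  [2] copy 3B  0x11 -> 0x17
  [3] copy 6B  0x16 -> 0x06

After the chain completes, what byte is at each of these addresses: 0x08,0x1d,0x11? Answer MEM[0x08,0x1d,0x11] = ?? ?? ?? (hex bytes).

MEM[0x08,0x1d,0x11] = 35 41 2d

D0: mem[0x1c..0x1d] <- [3d 41]
D1: mem[0x11..0x14] <- [2d 35 3a 23]
D2: mem[0x17..0x19] <- [2d 35 3a]
D3: mem[0x06..0x0b] <- [4a 2d 35 3a 23 12]
query mem[0x08]=0x35, mem[0x1d]=0x41, mem[0x11]=0x2d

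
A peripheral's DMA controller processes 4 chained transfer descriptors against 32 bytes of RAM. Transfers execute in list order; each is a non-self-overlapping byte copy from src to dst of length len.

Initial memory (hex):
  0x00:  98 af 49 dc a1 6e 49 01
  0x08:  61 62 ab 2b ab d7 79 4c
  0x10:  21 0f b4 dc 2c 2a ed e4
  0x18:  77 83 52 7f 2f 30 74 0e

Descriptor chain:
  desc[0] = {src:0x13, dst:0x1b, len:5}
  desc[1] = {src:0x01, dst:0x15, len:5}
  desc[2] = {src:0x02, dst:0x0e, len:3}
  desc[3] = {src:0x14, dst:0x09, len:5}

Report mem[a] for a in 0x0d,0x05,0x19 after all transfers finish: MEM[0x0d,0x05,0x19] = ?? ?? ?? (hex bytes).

MEM[0x0d,0x05,0x19] = a1 6e 6e

#0 dst[0x1b+5] := {0xdc,0x2c,0x2a,0xed,0xe4}
#1 dst[0x15+5] := {0xaf,0x49,0xdc,0xa1,0x6e}
#2 dst[0x0e+3] := {0x49,0xdc,0xa1}
#3 dst[0x09+5] := {0x2c,0xaf,0x49,0xdc,0xa1}
query mem[0x0d]=0xa1, mem[0x05]=0x6e, mem[0x19]=0x6e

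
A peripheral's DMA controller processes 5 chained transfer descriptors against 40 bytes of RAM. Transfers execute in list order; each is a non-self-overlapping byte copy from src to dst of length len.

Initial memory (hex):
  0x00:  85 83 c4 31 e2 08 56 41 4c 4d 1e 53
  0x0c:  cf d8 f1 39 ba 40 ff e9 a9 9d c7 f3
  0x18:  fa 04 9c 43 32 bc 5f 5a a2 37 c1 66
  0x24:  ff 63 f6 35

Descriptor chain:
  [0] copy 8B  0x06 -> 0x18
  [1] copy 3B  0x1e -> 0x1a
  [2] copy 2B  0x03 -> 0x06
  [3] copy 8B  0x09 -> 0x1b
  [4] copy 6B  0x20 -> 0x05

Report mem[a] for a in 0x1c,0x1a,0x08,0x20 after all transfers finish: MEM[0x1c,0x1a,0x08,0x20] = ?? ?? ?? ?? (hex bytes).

[0] 0x06->0x18 len=8 : 56 41 4c 4d 1e 53 cf d8
[1] 0x1e->0x1a len=3 : cf d8 a2
[2] 0x03->0x06 len=2 : 31 e2
[3] 0x09->0x1b len=8 : 4d 1e 53 cf d8 f1 39 ba
[4] 0x20->0x05 len=6 : f1 39 ba 66 ff 63
query mem[0x1c]=0x1e, mem[0x1a]=0xcf, mem[0x08]=0x66, mem[0x20]=0xf1

MEM[0x1c,0x1a,0x08,0x20] = 1e cf 66 f1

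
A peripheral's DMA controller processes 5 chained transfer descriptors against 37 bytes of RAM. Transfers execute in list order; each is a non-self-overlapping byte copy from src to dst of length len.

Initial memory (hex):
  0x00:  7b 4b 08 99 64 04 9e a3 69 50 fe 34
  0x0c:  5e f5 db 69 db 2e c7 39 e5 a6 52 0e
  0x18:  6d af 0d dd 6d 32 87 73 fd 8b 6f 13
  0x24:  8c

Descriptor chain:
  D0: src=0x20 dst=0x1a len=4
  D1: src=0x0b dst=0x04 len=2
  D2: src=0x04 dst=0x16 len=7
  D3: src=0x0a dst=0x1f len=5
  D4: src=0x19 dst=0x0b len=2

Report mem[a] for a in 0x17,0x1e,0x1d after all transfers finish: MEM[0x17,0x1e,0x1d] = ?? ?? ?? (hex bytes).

MEM[0x17,0x1e,0x1d] = 5e 87 13

#0 dst[0x1a+4] := {0xfd,0x8b,0x6f,0x13}
#1 dst[0x04+2] := {0x34,0x5e}
#2 dst[0x16+7] := {0x34,0x5e,0x9e,0xa3,0x69,0x50,0xfe}
#3 dst[0x1f+5] := {0xfe,0x34,0x5e,0xf5,0xdb}
#4 dst[0x0b+2] := {0xa3,0x69}
query mem[0x17]=0x5e, mem[0x1e]=0x87, mem[0x1d]=0x13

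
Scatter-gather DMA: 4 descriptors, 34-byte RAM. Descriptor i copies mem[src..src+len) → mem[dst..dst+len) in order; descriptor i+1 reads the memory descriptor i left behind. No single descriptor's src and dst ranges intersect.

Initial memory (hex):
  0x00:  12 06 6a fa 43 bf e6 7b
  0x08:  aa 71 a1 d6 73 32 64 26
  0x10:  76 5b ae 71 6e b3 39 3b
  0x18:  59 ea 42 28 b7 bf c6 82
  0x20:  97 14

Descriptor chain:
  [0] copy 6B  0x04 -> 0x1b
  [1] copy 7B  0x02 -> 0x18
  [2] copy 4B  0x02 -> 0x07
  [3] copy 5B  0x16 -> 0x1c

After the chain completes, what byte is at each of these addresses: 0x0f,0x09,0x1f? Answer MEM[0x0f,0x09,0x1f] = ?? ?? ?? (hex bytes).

MEM[0x0f,0x09,0x1f] = 26 43 fa

D0: mem[0x1b..0x20] <- [43 bf e6 7b aa 71]
D1: mem[0x18..0x1e] <- [6a fa 43 bf e6 7b aa]
D2: mem[0x07..0x0a] <- [6a fa 43 bf]
D3: mem[0x1c..0x20] <- [39 3b 6a fa 43]
query mem[0x0f]=0x26, mem[0x09]=0x43, mem[0x1f]=0xfa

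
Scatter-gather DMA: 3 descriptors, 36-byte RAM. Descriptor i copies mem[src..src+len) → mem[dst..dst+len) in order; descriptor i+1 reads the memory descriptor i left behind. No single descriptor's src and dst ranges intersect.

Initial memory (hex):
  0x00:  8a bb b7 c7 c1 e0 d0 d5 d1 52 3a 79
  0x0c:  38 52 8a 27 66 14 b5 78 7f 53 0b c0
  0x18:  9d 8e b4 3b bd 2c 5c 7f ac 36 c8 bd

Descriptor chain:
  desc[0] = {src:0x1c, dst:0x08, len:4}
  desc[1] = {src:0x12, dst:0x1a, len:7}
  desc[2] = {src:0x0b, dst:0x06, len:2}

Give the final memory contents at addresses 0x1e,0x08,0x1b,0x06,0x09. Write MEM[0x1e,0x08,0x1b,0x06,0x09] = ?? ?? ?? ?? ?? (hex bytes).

D0: mem[0x08..0x0b] <- [bd 2c 5c 7f]
D1: mem[0x1a..0x20] <- [b5 78 7f 53 0b c0 9d]
D2: mem[0x06..0x07] <- [7f 38]
query mem[0x1e]=0x0b, mem[0x08]=0xbd, mem[0x1b]=0x78, mem[0x06]=0x7f, mem[0x09]=0x2c

MEM[0x1e,0x08,0x1b,0x06,0x09] = 0b bd 78 7f 2c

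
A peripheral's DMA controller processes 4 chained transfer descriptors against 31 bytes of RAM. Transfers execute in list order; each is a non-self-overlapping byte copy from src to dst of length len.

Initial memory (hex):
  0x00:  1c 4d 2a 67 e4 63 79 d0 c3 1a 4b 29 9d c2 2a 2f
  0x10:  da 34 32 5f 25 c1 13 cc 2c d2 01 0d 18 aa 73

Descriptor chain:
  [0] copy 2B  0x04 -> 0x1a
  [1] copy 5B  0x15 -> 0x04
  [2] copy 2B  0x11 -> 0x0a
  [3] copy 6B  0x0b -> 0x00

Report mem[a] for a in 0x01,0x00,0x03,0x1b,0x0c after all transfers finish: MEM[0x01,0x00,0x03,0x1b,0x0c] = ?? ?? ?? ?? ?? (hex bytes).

MEM[0x01,0x00,0x03,0x1b,0x0c] = 9d 32 2a 63 9d

  after D0: wrote 2B at 0x1a = e463
  after D1: wrote 5B at 0x04 = c113cc2cd2
  after D2: wrote 2B at 0x0a = 3432
  after D3: wrote 6B at 0x00 = 329dc22a2fda
query mem[0x01]=0x9d, mem[0x00]=0x32, mem[0x03]=0x2a, mem[0x1b]=0x63, mem[0x0c]=0x9d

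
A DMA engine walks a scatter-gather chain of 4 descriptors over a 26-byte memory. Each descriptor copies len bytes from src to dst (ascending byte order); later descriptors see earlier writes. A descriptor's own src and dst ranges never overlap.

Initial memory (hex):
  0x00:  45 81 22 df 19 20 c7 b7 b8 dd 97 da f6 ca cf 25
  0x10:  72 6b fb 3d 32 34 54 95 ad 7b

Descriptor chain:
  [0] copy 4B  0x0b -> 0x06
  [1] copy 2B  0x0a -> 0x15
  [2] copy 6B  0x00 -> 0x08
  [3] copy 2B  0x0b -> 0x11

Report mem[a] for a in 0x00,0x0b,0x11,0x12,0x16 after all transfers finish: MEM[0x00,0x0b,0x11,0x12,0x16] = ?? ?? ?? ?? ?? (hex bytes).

MEM[0x00,0x0b,0x11,0x12,0x16] = 45 df df 19 da

  after D0: wrote 4B at 0x06 = daf6cacf
  after D1: wrote 2B at 0x15 = 97da
  after D2: wrote 6B at 0x08 = 458122df1920
  after D3: wrote 2B at 0x11 = df19
query mem[0x00]=0x45, mem[0x0b]=0xdf, mem[0x11]=0xdf, mem[0x12]=0x19, mem[0x16]=0xda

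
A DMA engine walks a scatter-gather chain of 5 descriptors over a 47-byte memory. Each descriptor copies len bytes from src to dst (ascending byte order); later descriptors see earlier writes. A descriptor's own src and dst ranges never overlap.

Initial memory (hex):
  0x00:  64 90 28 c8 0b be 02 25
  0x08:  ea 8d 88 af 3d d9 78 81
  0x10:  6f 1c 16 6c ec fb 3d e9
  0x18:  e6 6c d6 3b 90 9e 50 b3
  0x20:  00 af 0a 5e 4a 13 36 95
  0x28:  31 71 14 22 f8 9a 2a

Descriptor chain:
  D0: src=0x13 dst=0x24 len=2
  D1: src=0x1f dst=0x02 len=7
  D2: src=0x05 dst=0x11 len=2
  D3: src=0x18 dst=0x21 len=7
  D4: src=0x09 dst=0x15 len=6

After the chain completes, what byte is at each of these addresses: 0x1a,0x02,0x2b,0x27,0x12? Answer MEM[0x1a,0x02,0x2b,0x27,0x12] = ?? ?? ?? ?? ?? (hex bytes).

MEM[0x1a,0x02,0x2b,0x27,0x12] = 78 b3 22 50 5e

#0 dst[0x24+2] := {0x6c,0xec}
#1 dst[0x02+7] := {0xb3,0x00,0xaf,0x0a,0x5e,0x6c,0xec}
#2 dst[0x11+2] := {0x0a,0x5e}
#3 dst[0x21+7] := {0xe6,0x6c,0xd6,0x3b,0x90,0x9e,0x50}
#4 dst[0x15+6] := {0x8d,0x88,0xaf,0x3d,0xd9,0x78}
query mem[0x1a]=0x78, mem[0x02]=0xb3, mem[0x2b]=0x22, mem[0x27]=0x50, mem[0x12]=0x5e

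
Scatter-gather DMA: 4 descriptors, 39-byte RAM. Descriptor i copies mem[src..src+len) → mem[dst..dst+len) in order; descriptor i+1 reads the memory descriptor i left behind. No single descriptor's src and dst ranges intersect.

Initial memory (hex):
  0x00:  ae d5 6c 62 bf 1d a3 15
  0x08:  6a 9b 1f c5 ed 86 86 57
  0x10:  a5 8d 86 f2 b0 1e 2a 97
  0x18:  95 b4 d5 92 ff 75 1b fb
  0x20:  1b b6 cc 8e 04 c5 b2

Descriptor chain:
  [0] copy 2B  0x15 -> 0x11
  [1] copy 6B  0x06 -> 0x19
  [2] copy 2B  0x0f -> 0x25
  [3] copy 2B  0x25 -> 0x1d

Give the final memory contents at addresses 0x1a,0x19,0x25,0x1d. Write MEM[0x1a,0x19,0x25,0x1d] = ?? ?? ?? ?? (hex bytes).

D0: mem[0x11..0x12] <- [1e 2a]
D1: mem[0x19..0x1e] <- [a3 15 6a 9b 1f c5]
D2: mem[0x25..0x26] <- [57 a5]
D3: mem[0x1d..0x1e] <- [57 a5]
query mem[0x1a]=0x15, mem[0x19]=0xa3, mem[0x25]=0x57, mem[0x1d]=0x57

MEM[0x1a,0x19,0x25,0x1d] = 15 a3 57 57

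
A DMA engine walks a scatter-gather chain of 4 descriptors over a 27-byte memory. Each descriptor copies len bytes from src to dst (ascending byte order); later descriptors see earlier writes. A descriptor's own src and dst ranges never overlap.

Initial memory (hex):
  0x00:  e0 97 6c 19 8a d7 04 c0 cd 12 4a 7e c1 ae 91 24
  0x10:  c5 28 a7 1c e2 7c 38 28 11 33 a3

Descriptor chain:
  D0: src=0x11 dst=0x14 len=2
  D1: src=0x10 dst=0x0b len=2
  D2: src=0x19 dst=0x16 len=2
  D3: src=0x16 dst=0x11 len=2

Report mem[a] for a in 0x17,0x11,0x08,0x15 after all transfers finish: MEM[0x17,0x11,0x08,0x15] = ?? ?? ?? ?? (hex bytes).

#0 dst[0x14+2] := {0x28,0xa7}
#1 dst[0x0b+2] := {0xc5,0x28}
#2 dst[0x16+2] := {0x33,0xa3}
#3 dst[0x11+2] := {0x33,0xa3}
query mem[0x17]=0xa3, mem[0x11]=0x33, mem[0x08]=0xcd, mem[0x15]=0xa7

MEM[0x17,0x11,0x08,0x15] = a3 33 cd a7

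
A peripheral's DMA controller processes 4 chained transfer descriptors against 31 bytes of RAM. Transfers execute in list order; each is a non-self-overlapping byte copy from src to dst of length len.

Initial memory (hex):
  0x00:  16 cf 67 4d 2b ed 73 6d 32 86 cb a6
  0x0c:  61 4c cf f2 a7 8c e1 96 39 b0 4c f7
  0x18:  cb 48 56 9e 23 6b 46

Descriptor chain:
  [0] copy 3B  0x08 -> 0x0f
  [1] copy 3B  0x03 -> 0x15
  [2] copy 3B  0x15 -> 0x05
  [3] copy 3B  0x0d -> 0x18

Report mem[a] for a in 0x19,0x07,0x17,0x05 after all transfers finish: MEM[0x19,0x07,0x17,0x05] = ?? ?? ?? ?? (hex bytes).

D0: mem[0x0f..0x11] <- [32 86 cb]
D1: mem[0x15..0x17] <- [4d 2b ed]
D2: mem[0x05..0x07] <- [4d 2b ed]
D3: mem[0x18..0x1a] <- [4c cf 32]
query mem[0x19]=0xcf, mem[0x07]=0xed, mem[0x17]=0xed, mem[0x05]=0x4d

MEM[0x19,0x07,0x17,0x05] = cf ed ed 4d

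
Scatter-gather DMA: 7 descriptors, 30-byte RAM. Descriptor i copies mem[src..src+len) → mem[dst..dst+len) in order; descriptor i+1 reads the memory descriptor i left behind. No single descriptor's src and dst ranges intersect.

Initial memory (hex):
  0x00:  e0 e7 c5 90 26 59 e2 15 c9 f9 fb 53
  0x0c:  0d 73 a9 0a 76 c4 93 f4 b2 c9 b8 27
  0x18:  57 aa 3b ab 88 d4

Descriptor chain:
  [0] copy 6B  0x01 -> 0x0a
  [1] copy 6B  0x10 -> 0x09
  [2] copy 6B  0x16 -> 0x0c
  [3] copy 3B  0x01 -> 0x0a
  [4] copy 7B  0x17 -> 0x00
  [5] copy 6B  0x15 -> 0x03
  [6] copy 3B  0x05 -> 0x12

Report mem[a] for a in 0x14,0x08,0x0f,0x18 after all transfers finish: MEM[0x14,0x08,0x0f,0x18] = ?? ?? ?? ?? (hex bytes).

MEM[0x14,0x08,0x0f,0x18] = aa 3b aa 57

  after D0: wrote 6B at 0x0a = e7c5902659e2
  after D1: wrote 6B at 0x09 = 76c493f4b2c9
  after D2: wrote 6B at 0x0c = b82757aa3bab
  after D3: wrote 3B at 0x0a = e7c590
  after D4: wrote 7B at 0x00 = 2757aa3bab88d4
  after D5: wrote 6B at 0x03 = c9b82757aa3b
  after D6: wrote 3B at 0x12 = 2757aa
query mem[0x14]=0xaa, mem[0x08]=0x3b, mem[0x0f]=0xaa, mem[0x18]=0x57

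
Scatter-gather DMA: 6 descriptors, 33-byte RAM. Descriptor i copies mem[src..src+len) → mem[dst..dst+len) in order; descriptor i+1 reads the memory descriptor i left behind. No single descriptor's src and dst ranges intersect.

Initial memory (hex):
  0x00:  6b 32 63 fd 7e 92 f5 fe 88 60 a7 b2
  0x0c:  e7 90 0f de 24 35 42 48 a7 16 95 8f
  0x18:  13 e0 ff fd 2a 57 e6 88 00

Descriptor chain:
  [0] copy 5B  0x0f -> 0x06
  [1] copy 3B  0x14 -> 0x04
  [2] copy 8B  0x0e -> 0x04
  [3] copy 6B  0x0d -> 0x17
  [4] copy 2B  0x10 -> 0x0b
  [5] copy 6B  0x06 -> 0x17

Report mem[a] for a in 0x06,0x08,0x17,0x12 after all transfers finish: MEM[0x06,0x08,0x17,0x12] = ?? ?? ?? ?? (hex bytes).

MEM[0x06,0x08,0x17,0x12] = 24 42 24 42

#0 dst[0x06+5] := {0xde,0x24,0x35,0x42,0x48}
#1 dst[0x04+3] := {0xa7,0x16,0x95}
#2 dst[0x04+8] := {0x0f,0xde,0x24,0x35,0x42,0x48,0xa7,0x16}
#3 dst[0x17+6] := {0x90,0x0f,0xde,0x24,0x35,0x42}
#4 dst[0x0b+2] := {0x24,0x35}
#5 dst[0x17+6] := {0x24,0x35,0x42,0x48,0xa7,0x24}
query mem[0x06]=0x24, mem[0x08]=0x42, mem[0x17]=0x24, mem[0x12]=0x42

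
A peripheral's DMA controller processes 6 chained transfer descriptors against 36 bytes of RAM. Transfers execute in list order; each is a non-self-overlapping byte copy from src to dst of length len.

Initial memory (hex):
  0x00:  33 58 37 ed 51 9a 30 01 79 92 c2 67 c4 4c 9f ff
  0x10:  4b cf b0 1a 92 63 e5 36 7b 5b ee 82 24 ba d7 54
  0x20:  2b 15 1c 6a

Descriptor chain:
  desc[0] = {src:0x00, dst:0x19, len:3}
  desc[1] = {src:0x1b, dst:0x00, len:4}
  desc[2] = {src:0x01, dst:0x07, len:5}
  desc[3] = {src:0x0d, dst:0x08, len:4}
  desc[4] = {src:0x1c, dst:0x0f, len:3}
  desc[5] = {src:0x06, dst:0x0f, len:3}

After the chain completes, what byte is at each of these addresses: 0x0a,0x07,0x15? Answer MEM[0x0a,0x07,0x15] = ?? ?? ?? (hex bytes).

MEM[0x0a,0x07,0x15] = ff 24 63

D0: mem[0x19..0x1b] <- [33 58 37]
D1: mem[0x00..0x03] <- [37 24 ba d7]
D2: mem[0x07..0x0b] <- [24 ba d7 51 9a]
D3: mem[0x08..0x0b] <- [4c 9f ff 4b]
D4: mem[0x0f..0x11] <- [24 ba d7]
D5: mem[0x0f..0x11] <- [30 24 4c]
query mem[0x0a]=0xff, mem[0x07]=0x24, mem[0x15]=0x63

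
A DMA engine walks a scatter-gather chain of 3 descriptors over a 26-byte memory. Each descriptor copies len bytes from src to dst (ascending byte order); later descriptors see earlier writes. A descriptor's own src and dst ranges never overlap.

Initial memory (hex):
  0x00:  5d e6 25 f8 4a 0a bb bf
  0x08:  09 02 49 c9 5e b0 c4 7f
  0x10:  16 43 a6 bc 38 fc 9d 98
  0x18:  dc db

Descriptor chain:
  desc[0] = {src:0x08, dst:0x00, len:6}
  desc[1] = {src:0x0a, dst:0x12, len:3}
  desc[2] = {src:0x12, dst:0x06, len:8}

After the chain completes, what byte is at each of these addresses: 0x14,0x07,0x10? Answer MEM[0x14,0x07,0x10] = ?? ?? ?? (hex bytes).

[0] 0x08->0x00 len=6 : 09 02 49 c9 5e b0
[1] 0x0a->0x12 len=3 : 49 c9 5e
[2] 0x12->0x06 len=8 : 49 c9 5e fc 9d 98 dc db
query mem[0x14]=0x5e, mem[0x07]=0xc9, mem[0x10]=0x16

MEM[0x14,0x07,0x10] = 5e c9 16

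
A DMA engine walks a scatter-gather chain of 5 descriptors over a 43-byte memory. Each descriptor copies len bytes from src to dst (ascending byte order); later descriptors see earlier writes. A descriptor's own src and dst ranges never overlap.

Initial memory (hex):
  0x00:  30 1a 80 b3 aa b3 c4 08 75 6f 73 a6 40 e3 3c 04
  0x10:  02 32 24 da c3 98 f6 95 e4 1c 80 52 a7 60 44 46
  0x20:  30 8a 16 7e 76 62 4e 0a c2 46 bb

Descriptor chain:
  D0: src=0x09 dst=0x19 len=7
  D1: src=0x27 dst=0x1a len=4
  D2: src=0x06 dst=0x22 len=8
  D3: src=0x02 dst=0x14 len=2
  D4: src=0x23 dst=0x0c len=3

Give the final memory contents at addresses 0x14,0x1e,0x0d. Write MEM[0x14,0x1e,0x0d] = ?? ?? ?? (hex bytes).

#0 dst[0x19+7] := {0x6f,0x73,0xa6,0x40,0xe3,0x3c,0x04}
#1 dst[0x1a+4] := {0x0a,0xc2,0x46,0xbb}
#2 dst[0x22+8] := {0xc4,0x08,0x75,0x6f,0x73,0xa6,0x40,0xe3}
#3 dst[0x14+2] := {0x80,0xb3}
#4 dst[0x0c+3] := {0x08,0x75,0x6f}
query mem[0x14]=0x80, mem[0x1e]=0x3c, mem[0x0d]=0x75

MEM[0x14,0x1e,0x0d] = 80 3c 75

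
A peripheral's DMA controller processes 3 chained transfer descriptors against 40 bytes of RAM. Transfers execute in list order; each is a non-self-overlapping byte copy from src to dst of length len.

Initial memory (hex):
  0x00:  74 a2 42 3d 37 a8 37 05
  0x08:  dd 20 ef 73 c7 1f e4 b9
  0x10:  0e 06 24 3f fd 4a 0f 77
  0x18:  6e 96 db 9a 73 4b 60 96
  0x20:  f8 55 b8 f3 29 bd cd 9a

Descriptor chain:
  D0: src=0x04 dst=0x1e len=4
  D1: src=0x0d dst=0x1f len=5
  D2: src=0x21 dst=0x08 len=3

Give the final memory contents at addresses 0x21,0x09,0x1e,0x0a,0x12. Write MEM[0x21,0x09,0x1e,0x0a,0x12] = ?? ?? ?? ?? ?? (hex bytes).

[0] 0x04->0x1e len=4 : 37 a8 37 05
[1] 0x0d->0x1f len=5 : 1f e4 b9 0e 06
[2] 0x21->0x08 len=3 : b9 0e 06
query mem[0x21]=0xb9, mem[0x09]=0x0e, mem[0x1e]=0x37, mem[0x0a]=0x06, mem[0x12]=0x24

MEM[0x21,0x09,0x1e,0x0a,0x12] = b9 0e 37 06 24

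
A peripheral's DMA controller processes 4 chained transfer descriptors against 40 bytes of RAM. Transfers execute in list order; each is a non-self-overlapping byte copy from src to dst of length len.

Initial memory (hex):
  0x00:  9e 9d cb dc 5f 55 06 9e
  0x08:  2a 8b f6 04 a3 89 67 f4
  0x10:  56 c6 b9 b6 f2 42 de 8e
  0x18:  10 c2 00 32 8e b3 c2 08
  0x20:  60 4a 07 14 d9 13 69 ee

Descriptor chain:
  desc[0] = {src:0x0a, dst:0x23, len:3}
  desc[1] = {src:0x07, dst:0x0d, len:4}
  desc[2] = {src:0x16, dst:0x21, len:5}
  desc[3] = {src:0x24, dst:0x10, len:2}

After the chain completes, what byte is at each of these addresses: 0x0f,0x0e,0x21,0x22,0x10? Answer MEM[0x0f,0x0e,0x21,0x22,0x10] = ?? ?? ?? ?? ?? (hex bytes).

  after D0: wrote 3B at 0x23 = f604a3
  after D1: wrote 4B at 0x0d = 9e2a8bf6
  after D2: wrote 5B at 0x21 = de8e10c200
  after D3: wrote 2B at 0x10 = c200
query mem[0x0f]=0x8b, mem[0x0e]=0x2a, mem[0x21]=0xde, mem[0x22]=0x8e, mem[0x10]=0xc2

MEM[0x0f,0x0e,0x21,0x22,0x10] = 8b 2a de 8e c2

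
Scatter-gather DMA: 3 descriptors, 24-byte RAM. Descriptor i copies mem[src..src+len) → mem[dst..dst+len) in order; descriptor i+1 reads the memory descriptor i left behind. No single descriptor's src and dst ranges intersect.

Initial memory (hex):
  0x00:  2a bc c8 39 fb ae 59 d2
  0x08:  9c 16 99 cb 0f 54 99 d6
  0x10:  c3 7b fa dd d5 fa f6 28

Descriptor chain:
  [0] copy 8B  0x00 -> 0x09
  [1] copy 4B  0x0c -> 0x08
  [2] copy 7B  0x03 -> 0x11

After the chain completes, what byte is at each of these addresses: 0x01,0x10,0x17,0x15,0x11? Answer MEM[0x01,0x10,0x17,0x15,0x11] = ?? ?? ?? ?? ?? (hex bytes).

  after D0: wrote 8B at 0x09 = 2abcc839fbae59d2
  after D1: wrote 4B at 0x08 = 39fbae59
  after D2: wrote 7B at 0x11 = 39fbae59d239fb
query mem[0x01]=0xbc, mem[0x10]=0xd2, mem[0x17]=0xfb, mem[0x15]=0xd2, mem[0x11]=0x39

MEM[0x01,0x10,0x17,0x15,0x11] = bc d2 fb d2 39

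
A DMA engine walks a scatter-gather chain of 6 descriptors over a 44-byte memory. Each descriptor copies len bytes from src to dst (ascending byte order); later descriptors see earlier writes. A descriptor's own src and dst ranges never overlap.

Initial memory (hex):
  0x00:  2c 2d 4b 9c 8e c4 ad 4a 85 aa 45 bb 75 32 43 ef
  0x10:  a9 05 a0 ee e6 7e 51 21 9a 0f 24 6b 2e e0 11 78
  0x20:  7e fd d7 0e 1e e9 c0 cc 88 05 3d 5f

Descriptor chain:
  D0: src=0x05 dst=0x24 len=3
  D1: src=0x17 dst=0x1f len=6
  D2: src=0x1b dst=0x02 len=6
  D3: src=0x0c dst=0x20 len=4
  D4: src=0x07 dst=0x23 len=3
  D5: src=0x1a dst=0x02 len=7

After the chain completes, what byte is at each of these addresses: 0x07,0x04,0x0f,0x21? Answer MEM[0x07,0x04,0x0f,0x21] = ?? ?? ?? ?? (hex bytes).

  after D0: wrote 3B at 0x24 = c4ad4a
  after D1: wrote 6B at 0x1f = 219a0f246b2e
  after D2: wrote 6B at 0x02 = 6b2ee011219a
  after D3: wrote 4B at 0x20 = 753243ef
  after D4: wrote 3B at 0x23 = 9a85aa
  after D5: wrote 7B at 0x02 = 246b2ee0112175
query mem[0x07]=0x21, mem[0x04]=0x2e, mem[0x0f]=0xef, mem[0x21]=0x32

MEM[0x07,0x04,0x0f,0x21] = 21 2e ef 32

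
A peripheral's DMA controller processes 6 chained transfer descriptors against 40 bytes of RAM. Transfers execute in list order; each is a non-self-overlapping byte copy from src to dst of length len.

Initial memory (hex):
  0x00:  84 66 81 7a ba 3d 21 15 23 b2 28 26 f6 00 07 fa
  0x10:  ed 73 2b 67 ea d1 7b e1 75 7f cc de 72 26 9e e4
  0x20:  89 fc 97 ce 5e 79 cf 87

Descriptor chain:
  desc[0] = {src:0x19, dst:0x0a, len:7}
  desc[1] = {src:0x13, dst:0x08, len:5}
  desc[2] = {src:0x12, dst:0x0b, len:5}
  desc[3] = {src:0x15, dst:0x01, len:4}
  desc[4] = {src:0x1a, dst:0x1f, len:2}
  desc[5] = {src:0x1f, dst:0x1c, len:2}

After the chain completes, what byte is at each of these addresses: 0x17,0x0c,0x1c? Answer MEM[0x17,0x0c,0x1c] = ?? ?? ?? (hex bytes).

#0 dst[0x0a+7] := {0x7f,0xcc,0xde,0x72,0x26,0x9e,0xe4}
#1 dst[0x08+5] := {0x67,0xea,0xd1,0x7b,0xe1}
#2 dst[0x0b+5] := {0x2b,0x67,0xea,0xd1,0x7b}
#3 dst[0x01+4] := {0xd1,0x7b,0xe1,0x75}
#4 dst[0x1f+2] := {0xcc,0xde}
#5 dst[0x1c+2] := {0xcc,0xde}
query mem[0x17]=0xe1, mem[0x0c]=0x67, mem[0x1c]=0xcc

MEM[0x17,0x0c,0x1c] = e1 67 cc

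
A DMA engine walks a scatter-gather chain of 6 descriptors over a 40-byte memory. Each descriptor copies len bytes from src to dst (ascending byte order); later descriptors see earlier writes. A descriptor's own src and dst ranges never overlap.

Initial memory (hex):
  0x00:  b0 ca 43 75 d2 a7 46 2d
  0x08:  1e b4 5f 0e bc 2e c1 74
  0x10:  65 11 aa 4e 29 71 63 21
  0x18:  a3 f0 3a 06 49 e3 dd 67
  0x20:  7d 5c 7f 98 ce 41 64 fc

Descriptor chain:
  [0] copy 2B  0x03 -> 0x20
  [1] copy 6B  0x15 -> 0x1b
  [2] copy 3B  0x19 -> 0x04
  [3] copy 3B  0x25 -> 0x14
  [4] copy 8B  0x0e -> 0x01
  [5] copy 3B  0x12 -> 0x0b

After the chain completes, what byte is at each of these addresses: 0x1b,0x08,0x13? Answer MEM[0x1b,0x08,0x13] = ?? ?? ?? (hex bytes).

D0: mem[0x20..0x21] <- [75 d2]
D1: mem[0x1b..0x20] <- [71 63 21 a3 f0 3a]
D2: mem[0x04..0x06] <- [f0 3a 71]
D3: mem[0x14..0x16] <- [41 64 fc]
D4: mem[0x01..0x08] <- [c1 74 65 11 aa 4e 41 64]
D5: mem[0x0b..0x0d] <- [aa 4e 41]
query mem[0x1b]=0x71, mem[0x08]=0x64, mem[0x13]=0x4e

MEM[0x1b,0x08,0x13] = 71 64 4e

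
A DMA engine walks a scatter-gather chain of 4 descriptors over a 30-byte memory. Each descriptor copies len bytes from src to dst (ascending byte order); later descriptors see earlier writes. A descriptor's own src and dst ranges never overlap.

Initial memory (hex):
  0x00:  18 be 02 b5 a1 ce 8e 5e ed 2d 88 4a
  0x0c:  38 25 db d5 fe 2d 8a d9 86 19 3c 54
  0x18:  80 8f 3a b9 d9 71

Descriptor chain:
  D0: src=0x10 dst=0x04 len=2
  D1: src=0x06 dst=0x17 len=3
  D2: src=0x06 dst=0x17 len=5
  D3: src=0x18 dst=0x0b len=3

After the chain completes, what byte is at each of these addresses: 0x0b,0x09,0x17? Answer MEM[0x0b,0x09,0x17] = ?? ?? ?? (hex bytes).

MEM[0x0b,0x09,0x17] = 5e 2d 8e

#0 dst[0x04+2] := {0xfe,0x2d}
#1 dst[0x17+3] := {0x8e,0x5e,0xed}
#2 dst[0x17+5] := {0x8e,0x5e,0xed,0x2d,0x88}
#3 dst[0x0b+3] := {0x5e,0xed,0x2d}
query mem[0x0b]=0x5e, mem[0x09]=0x2d, mem[0x17]=0x8e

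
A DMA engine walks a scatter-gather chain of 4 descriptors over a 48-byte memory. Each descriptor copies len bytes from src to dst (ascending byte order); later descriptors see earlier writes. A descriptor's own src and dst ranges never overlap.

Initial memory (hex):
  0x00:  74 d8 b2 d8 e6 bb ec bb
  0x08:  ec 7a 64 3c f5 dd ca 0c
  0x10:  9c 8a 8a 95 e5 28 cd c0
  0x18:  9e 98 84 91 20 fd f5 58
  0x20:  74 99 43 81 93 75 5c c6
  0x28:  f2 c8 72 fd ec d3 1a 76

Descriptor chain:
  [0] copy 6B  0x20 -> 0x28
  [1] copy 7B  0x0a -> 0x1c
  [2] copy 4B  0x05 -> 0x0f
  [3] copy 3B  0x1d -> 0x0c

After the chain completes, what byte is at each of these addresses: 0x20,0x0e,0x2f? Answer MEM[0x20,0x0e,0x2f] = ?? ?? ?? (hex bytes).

MEM[0x20,0x0e,0x2f] = ca dd 76

#0 dst[0x28+6] := {0x74,0x99,0x43,0x81,0x93,0x75}
#1 dst[0x1c+7] := {0x64,0x3c,0xf5,0xdd,0xca,0x0c,0x9c}
#2 dst[0x0f+4] := {0xbb,0xec,0xbb,0xec}
#3 dst[0x0c+3] := {0x3c,0xf5,0xdd}
query mem[0x20]=0xca, mem[0x0e]=0xdd, mem[0x2f]=0x76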